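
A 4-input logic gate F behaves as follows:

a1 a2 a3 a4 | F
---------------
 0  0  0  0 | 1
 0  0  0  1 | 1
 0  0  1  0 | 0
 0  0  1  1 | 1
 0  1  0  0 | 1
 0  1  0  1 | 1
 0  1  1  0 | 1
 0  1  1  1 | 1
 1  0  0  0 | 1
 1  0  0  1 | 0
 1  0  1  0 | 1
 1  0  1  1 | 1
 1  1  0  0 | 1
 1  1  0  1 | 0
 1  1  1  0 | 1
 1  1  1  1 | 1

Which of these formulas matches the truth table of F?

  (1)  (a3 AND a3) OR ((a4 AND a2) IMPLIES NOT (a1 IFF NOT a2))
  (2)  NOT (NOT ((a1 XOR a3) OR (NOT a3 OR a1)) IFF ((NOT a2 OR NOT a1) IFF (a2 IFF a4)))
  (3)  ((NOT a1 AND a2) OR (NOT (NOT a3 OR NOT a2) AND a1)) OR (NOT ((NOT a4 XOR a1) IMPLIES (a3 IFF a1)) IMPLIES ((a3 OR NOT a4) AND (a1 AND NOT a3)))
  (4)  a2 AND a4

3

(1): at (0,0,1,0) it gives 1, but F = 0 — eliminated.
(2): at (0,0,0,1) it gives 0, but F = 1 — eliminated.
(4): at (0,0,0,0) it gives 0, but F = 1 — eliminated.
Only (3) survives; checking it on all 16 rows confirms it matches F.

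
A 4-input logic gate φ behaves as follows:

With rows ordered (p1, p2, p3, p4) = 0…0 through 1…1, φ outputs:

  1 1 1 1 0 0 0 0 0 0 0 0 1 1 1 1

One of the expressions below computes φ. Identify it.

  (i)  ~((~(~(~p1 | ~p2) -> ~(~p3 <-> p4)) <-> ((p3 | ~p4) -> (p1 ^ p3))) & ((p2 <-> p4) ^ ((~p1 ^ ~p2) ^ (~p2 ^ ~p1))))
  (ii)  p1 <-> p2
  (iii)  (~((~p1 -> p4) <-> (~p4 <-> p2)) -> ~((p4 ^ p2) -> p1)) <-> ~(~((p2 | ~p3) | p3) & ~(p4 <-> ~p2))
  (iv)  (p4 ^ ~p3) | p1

(i) disagrees with φ on (0,0,0,0) (formula → 0, table → 1); rule it out.
(iii) disagrees with φ on (0,1,0,0) (formula → 1, table → 0); rule it out.
(iv) disagrees with φ on (0,0,0,1) (formula → 0, table → 1); rule it out.
That leaves (ii). Evaluating it on every row reproduces the table of φ exactly.

ii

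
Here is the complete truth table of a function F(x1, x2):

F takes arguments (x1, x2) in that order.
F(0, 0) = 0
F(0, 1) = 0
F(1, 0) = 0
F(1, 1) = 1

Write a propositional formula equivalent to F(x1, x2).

The output is 1 only when every input is 1 — the AND of all inputs.

F(x1, x2) = x1 ∧ x2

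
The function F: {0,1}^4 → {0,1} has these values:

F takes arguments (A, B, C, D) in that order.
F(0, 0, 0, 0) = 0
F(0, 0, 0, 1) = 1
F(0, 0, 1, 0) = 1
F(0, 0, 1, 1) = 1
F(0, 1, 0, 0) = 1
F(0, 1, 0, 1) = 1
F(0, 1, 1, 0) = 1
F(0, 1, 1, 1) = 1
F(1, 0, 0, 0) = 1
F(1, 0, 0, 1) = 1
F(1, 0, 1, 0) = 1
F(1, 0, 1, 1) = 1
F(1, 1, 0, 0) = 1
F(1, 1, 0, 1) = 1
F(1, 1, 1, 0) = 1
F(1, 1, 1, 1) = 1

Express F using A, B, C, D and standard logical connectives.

F(A, B, C, D) = ((A | B) | C) | D

The output is 1 whenever at least one input is 1 — the OR of all inputs.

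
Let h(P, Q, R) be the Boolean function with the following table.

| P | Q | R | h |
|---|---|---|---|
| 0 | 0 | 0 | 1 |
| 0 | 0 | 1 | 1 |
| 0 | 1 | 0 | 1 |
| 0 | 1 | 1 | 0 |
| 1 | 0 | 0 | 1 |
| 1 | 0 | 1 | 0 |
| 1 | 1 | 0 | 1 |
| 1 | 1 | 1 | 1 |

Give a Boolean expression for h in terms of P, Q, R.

h(P, Q, R) = (((P' · Q) · R) + ((P · Q') · R))'

h is 0 on only 2 rows — (0,1,1), (1,0,1). Writing each as a minterm (¬P·Q·R, P·¬Q·R) and OR-ing them characterizes exactly where h=0, so h is the negation of that disjunction.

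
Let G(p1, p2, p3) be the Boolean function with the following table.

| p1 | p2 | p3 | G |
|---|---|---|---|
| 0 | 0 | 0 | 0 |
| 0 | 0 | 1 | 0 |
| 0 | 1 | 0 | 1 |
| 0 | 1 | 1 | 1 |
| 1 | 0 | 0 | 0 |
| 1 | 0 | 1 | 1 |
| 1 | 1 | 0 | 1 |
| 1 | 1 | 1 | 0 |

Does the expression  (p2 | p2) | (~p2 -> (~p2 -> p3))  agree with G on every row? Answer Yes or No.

No

Evaluate (p2 | p2) | (~p2 -> (~p2 -> p3)) on each row and compare to G:
  p1=0, p2=0, p3=0: formula gives 0, G = 0 ✓
  p1=0, p2=0, p3=1: formula gives 1, but G = 0 ✗
Row (0,0,1) is a counterexample, so the formula is not equivalent to G.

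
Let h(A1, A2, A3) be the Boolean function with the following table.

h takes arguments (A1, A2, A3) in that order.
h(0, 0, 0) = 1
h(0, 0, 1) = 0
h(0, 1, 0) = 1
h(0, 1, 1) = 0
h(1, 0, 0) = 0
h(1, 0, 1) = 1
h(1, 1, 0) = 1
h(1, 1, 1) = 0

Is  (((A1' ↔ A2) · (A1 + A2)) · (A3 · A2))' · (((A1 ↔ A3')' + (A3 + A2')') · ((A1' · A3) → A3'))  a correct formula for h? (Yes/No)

Check the formula against h row by row:
  A1=0, A2=0, A3=0: formula gives 1, h = 1 ✓
  A1=0, A2=0, A3=1: formula gives 0, h = 0 ✓
  A1=0, A2=1, A3=0: formula gives 1, h = 1 ✓
  A1=0, A2=1, A3=1: formula gives 0, h = 0 ✓
  A1=1, A2=0, A3=0: formula gives 0, h = 0 ✓
  …
  A1=1, A2=1, A3=1: formula gives 1, but h = 0 ✗
A single disagreement suffices: at (1,1,1) they differ, so the formula does not compute h.

No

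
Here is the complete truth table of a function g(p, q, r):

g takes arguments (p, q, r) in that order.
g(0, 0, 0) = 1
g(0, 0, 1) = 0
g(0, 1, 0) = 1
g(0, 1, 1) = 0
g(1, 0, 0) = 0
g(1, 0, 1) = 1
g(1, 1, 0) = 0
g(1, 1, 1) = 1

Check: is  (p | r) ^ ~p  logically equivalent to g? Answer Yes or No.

Check the formula against g row by row:
  p=0, q=0, r=0: formula gives 1, g = 1 ✓
  p=0, q=0, r=1: formula gives 0, g = 0 ✓
  p=0, q=1, r=0: formula gives 1, g = 1 ✓
  p=0, q=1, r=1: formula gives 0, g = 0 ✓
  p=1, q=0, r=0: formula gives 1, but g = 0 ✗
A single disagreement suffices: at (1,0,0) they differ, so the formula does not compute g.

No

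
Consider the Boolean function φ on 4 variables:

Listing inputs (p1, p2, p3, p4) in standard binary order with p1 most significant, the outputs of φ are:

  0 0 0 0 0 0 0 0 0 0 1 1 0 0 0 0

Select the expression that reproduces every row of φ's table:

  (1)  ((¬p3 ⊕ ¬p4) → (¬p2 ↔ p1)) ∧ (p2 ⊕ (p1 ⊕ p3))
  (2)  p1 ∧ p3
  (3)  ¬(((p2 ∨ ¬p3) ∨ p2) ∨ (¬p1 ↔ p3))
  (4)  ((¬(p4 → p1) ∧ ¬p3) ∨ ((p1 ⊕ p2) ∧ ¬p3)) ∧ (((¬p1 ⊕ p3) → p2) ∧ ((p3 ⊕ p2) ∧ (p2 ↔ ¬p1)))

3

(1): at (0,0,1,1) it gives 1, but φ = 0 — eliminated.
(2): at (1,1,1,0) it gives 1, but φ = 0 — eliminated.
(4): at (0,1,0,0) it gives 1, but φ = 0 — eliminated.
That leaves (3). Evaluating it on every row reproduces the table of φ exactly.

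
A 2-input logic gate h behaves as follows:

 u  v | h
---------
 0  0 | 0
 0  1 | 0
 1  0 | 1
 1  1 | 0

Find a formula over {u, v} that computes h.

h(u, v) = u and not v

1 only at (1,0): u AND NOT v.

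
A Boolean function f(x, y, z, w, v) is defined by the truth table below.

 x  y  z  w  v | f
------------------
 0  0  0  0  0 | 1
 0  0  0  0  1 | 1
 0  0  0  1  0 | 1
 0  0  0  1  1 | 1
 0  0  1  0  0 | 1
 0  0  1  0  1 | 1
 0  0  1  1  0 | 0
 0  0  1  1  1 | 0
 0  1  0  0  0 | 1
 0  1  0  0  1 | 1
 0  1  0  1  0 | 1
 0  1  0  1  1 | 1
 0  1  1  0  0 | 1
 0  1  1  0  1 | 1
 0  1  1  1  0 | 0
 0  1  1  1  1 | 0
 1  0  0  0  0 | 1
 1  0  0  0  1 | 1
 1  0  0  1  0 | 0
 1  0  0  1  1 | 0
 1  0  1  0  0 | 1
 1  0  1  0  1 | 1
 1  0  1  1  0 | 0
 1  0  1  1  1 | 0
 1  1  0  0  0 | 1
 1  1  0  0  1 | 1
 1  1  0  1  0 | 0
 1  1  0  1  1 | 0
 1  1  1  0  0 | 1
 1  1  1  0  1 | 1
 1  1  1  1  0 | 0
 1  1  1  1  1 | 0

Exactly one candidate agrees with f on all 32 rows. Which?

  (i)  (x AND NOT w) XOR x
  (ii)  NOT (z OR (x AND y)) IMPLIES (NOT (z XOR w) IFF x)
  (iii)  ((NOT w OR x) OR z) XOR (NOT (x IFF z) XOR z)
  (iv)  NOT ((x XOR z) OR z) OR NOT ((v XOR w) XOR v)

(i) disagrees with f on (0,0,0,0,0) (formula → 0, table → 1); rule it out.
(ii) disagrees with f on (0,0,0,0,0) (formula → 0, table → 1); rule it out.
(iii) disagrees with f on (0,0,0,1,0) (formula → 0, table → 1); rule it out.
(iv) is the remaining candidate, and it agrees with f on all 32 inputs.

iv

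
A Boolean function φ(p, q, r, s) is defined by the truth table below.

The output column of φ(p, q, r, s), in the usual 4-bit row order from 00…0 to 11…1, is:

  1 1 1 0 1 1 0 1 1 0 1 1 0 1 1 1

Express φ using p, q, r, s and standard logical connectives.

φ(p, q, r, s) = ~((((((~p & ~q) & r) & s) | (((~p & q) & r) & ~s)) | (((p & ~q) & ~r) & s)) | (((p & q) & ~r) & ~s))

There are just 4 zero rows: (0,0,1,1), (0,1,1,0), (1,0,0,1), (1,1,0,0). Their minterms are ¬p·¬q·r·s, ¬p·q·r·¬s, p·¬q·¬r·s, p·q·¬r·¬s; the OR of those covers precisely the 0-outputs, and negating it yields φ.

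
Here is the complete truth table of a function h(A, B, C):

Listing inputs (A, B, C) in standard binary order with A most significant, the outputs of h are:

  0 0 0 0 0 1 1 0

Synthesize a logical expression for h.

h=1 on 2 inputs: (1,0,1), (1,1,0). Reading each as a conjunction of literals (A·¬B·C, A·B·¬C) and taking the OR gives the canonical DNF.

h(A, B, C) = ((A & ~B) & C) | ((A & B) & ~C)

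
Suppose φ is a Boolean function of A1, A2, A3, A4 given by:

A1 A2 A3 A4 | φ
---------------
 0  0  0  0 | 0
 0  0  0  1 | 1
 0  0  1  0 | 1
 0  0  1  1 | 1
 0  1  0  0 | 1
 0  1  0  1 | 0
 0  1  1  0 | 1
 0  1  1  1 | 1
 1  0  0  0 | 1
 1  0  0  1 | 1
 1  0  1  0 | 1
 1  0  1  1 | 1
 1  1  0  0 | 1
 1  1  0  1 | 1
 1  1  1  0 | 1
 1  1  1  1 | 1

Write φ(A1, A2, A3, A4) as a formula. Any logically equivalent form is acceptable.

φ(A1, A2, A3, A4) = NOT ((((NOT A1 AND NOT A2) AND NOT A3) AND NOT A4) OR (((NOT A1 AND A2) AND NOT A3) AND A4))

The 0-rows are (0,0,0,0), (0,1,0,1). Take each as a conjunction (¬A1·¬A2·¬A3·¬A4, ¬A1·A2·¬A3·A4), form their disjunction, and complement — that gives a formula that is 1 everywhere φ is.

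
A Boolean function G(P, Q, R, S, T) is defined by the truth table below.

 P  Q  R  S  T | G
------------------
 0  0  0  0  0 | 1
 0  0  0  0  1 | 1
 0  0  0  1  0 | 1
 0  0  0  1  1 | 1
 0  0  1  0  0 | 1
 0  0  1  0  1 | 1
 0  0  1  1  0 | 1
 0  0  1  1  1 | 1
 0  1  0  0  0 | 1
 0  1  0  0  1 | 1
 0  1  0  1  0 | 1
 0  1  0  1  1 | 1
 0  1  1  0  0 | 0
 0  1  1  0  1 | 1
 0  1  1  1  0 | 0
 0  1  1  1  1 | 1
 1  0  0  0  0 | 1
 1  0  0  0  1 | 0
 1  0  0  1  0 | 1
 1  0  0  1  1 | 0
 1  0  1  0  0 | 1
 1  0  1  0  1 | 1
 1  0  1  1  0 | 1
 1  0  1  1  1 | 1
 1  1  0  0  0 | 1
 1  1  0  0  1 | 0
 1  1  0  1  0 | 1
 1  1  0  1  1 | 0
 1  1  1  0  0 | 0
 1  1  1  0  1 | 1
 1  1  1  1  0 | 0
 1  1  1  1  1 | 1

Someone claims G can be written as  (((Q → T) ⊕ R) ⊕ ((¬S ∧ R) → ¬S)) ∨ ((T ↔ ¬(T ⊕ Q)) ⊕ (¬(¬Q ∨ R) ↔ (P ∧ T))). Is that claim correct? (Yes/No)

Test each input against both G and the formula:
  P=0, Q=0, R=0, S=0, T=0: formula gives 1, G = 1 ✓
  P=0, Q=0, R=0, S=0, T=1: formula gives 1, G = 1 ✓
  P=0, Q=0, R=0, S=1, T=0: formula gives 1, G = 1 ✓
  P=0, Q=0, R=0, S=1, T=1: formula gives 1, G = 1 ✓
  … (the remaining 28 rows also agree.)
Every row agrees, so the formula is equivalent.

Yes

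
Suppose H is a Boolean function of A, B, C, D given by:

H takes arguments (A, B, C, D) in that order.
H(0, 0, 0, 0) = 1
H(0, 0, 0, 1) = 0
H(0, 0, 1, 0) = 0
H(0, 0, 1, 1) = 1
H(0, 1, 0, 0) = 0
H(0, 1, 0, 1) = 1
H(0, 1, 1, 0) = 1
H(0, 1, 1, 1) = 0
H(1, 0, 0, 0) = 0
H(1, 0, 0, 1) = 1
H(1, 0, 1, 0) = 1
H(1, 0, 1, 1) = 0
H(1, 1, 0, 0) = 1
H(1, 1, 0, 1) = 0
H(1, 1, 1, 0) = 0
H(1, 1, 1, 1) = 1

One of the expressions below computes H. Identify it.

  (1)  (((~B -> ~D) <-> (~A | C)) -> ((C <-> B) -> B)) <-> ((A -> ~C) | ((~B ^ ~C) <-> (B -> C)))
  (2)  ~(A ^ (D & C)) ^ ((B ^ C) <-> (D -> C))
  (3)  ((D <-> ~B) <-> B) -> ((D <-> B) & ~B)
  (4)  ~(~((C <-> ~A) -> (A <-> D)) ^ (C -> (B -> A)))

2

(1) disagrees with H on (0,0,0,0) (formula → 0, table → 1); rule it out.
(3) disagrees with H on (0,0,0,1) (formula → 1, table → 0); rule it out.
(4) disagrees with H on (0,0,0,0) (formula → 0, table → 1); rule it out.
(2) is the remaining candidate, and it agrees with H on all 16 inputs.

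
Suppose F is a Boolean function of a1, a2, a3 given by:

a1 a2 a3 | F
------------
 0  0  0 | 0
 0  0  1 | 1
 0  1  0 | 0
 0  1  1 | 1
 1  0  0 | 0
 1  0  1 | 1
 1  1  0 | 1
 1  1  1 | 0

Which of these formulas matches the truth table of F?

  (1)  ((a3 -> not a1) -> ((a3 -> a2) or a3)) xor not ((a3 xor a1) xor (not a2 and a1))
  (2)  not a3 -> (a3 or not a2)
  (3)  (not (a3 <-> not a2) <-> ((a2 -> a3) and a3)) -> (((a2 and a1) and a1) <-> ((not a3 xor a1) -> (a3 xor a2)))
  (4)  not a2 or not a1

1

(2) disagrees with F on (0,0,0) (formula → 1, table → 0); rule it out.
(3) disagrees with F on (0,0,0) (formula → 1, table → 0); rule it out.
(4) disagrees with F on (0,0,0) (formula → 1, table → 0); rule it out.
(1) is the remaining candidate, and it agrees with F on all 8 inputs.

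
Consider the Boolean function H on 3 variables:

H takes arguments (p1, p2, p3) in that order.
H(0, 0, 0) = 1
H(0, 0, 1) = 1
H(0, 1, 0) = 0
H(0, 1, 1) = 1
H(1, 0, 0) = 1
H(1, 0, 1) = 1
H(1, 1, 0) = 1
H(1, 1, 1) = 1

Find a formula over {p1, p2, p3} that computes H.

H is 0 on exactly one input, (0,1,0), whose minterm is ¬p1·p2·¬p3. So H is the negation of that single conjunction.

H(p1, p2, p3) = not ((not p1 and p2) and not p3)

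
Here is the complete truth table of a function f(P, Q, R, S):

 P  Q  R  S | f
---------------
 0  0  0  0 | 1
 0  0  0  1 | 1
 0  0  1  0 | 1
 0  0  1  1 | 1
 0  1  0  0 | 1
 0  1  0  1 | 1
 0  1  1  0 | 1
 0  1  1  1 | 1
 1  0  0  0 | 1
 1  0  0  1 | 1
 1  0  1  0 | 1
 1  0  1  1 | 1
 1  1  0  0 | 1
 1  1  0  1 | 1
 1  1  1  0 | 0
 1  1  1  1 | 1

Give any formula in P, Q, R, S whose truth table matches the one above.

Only row (1,1,1,0) gives 0. So f is 1 everywhere except there — the complement of the minterm P·Q·R·¬S.

f(P, Q, R, S) = ¬(((P ∧ Q) ∧ R) ∧ ¬S)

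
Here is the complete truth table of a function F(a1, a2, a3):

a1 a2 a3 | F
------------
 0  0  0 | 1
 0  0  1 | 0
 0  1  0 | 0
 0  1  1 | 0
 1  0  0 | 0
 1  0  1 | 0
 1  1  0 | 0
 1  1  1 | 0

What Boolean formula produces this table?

F(a1, a2, a3) = not ((a1 or a2) or a3)

The output is 1 only when every input is 0 — NOR of all inputs.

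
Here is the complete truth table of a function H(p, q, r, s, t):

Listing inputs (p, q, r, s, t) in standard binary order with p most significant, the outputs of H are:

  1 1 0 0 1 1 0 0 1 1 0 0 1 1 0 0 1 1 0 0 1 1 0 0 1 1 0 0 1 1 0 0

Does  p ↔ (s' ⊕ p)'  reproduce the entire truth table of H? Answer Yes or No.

Check the formula against H row by row:
  p=0, q=0, r=0, s=0, t=0: formula gives 1, H = 1 ✓
  p=0, q=0, r=0, s=0, t=1: formula gives 1, H = 1 ✓
  p=0, q=0, r=0, s=1, t=0: formula gives 0, H = 0 ✓
  p=0, q=0, r=0, s=1, t=1: formula gives 0, H = 0 ✓
  …and likewise for the remaining 28 rows.
No disagreement on any input; they are logically equivalent.

Yes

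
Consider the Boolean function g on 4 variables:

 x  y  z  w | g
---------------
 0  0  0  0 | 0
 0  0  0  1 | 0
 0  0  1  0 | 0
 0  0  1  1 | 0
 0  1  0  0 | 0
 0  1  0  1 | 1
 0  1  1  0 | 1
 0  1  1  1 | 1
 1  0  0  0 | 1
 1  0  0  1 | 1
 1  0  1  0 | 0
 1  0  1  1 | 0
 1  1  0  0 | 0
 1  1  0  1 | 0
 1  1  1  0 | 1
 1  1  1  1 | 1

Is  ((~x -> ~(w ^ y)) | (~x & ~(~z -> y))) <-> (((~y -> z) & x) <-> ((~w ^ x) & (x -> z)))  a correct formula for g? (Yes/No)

Evaluate ((~x -> ~(w ^ y)) | (~x & ~(~z -> y))) <-> (((~y -> z) & x) <-> ((~w ^ x) & (x -> z))) on each row and compare to g:
  x=0, y=0, z=0, w=0: formula gives 0, g = 0 ✓
  x=0, y=0, z=0, w=1: formula gives 1, but g = 0 ✗
Since they disagree at (0,0,0,1), the expression is not a correct formula for g.

No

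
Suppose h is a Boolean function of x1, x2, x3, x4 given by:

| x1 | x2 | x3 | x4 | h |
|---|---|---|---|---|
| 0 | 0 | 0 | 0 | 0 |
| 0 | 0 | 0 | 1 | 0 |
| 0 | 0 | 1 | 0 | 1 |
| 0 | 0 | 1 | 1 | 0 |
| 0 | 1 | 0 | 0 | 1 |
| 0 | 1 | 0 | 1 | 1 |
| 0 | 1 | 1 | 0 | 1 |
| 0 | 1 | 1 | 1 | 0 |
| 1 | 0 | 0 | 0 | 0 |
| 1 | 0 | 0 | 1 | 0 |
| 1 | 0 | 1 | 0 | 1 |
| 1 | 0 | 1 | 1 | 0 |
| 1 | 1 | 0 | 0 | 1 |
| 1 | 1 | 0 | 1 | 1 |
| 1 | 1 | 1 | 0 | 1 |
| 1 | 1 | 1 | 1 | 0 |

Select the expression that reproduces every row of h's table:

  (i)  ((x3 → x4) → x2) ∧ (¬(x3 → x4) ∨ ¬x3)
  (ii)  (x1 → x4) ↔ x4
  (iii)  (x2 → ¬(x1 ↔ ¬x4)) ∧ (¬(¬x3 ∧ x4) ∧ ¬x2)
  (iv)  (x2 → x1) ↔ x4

(ii): at (0,0,0,1) it gives 1, but h = 0 — eliminated.
(iii): at (0,0,0,0) it gives 1, but h = 0 — eliminated.
(iv): at (0,0,0,1) it gives 1, but h = 0 — eliminated.
That leaves (i). Evaluating it on every row reproduces the table of h exactly.

i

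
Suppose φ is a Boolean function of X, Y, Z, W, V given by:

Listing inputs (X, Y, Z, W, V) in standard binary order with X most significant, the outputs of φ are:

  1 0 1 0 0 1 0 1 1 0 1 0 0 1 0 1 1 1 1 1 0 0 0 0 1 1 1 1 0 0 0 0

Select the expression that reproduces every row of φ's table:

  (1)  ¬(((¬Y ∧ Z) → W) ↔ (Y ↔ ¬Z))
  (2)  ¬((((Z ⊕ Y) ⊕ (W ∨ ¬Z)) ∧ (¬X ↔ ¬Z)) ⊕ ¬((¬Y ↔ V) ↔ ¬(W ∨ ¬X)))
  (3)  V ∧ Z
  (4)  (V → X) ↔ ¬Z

(1) disagrees with φ on (0,0,0,0,1) (formula → 1, table → 0); rule it out.
(2) disagrees with φ on (0,0,0,0,0) (formula → 0, table → 1); rule it out.
(3) disagrees with φ on (0,0,0,0,0) (formula → 0, table → 1); rule it out.
(4) is the remaining candidate, and it agrees with φ on all 32 inputs.

4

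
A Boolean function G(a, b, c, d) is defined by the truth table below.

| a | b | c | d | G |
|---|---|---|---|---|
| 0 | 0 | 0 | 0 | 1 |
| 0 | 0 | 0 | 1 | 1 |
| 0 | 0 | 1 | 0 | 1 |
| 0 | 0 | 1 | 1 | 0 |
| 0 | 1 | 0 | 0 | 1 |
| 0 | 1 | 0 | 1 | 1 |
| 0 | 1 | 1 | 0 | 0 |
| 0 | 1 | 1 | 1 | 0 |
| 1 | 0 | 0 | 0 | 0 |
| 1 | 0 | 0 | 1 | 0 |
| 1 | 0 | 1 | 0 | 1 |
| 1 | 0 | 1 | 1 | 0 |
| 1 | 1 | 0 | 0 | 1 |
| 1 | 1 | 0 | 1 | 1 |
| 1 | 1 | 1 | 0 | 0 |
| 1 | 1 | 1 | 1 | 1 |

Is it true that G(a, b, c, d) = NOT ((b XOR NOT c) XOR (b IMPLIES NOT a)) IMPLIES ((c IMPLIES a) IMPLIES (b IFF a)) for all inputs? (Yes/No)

No

Evaluate NOT ((b XOR NOT c) XOR (b IMPLIES NOT a)) IMPLIES ((c IMPLIES a) IMPLIES (b IFF a)) on each row and compare to G:
  a=0, b=0, c=0, d=0: formula gives 1, G = 1 ✓
  a=0, b=0, c=0, d=1: formula gives 1, G = 1 ✓
  a=0, b=0, c=1, d=0: formula gives 1, G = 1 ✓
  a=0, b=0, c=1, d=1: formula gives 1, but G = 0 ✗
Row (0,0,1,1) is a counterexample, so the formula is not equivalent to G.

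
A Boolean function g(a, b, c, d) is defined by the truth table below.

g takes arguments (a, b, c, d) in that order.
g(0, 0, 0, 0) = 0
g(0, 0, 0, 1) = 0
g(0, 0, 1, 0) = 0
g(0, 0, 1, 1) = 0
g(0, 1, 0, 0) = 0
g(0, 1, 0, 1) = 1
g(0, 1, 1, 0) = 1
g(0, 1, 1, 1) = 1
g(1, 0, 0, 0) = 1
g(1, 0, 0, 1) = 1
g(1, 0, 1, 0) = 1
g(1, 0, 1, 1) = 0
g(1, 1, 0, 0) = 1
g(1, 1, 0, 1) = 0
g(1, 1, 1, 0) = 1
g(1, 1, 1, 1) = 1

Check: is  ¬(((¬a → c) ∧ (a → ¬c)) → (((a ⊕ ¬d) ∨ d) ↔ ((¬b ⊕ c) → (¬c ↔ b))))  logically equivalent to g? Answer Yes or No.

No

Evaluate ¬(((¬a → c) ∧ (a → ¬c)) → (((a ⊕ ¬d) ∨ d) ↔ ((¬b ⊕ c) → (¬c ↔ b)))) on each row and compare to g:
  a=0, b=0, c=0, d=0: formula gives 0, g = 0 ✓
  a=0, b=0, c=0, d=1: formula gives 0, g = 0 ✓
  a=0, b=0, c=1, d=0: formula gives 0, g = 0 ✓
  a=0, b=0, c=1, d=1: formula gives 0, g = 0 ✓
  …
  a=0, b=1, c=0, d=1: formula gives 0, but g = 1 ✗
A single disagreement suffices: at (0,1,0,1) they differ, so the formula does not compute g.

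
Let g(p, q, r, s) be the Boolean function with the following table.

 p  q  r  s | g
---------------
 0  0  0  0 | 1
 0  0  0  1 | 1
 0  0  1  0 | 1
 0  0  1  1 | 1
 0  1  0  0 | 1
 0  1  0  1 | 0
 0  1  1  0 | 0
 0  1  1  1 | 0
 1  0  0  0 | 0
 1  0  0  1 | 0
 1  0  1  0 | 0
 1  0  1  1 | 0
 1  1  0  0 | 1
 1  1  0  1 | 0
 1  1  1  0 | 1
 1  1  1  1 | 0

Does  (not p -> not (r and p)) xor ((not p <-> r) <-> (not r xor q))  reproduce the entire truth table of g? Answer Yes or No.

Test each input against both g and the formula:
  p=0, q=0, r=0, s=0: formula gives 1, g = 1 ✓
  p=0, q=0, r=0, s=1: formula gives 1, g = 1 ✓
  p=0, q=0, r=1, s=0: formula gives 1, g = 1 ✓
  p=0, q=0, r=1, s=1: formula gives 1, g = 1 ✓
  p=0, q=1, r=0, s=0: formula gives 0, but g = 1 ✗
A single disagreement suffices: at (0,1,0,0) they differ, so the formula does not compute g.

No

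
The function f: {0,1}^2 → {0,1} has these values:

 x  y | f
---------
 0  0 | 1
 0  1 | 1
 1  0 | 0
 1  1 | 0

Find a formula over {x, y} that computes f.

f(x, y) = x'

The output is the negation of x.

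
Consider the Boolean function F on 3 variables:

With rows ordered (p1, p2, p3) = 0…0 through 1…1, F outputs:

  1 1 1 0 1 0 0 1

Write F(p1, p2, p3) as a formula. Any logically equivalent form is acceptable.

F(p1, p2, p3) = not ((((not p1 and p2) and p3) or ((p1 and not p2) and p3)) or ((p1 and p2) and not p3))

F is 0 on only 3 rows — (0,1,1), (1,0,1), (1,1,0). Writing each as a minterm (¬p1·p2·p3, p1·¬p2·p3, p1·p2·¬p3) and OR-ing them characterizes exactly where F=0, so F is the negation of that disjunction.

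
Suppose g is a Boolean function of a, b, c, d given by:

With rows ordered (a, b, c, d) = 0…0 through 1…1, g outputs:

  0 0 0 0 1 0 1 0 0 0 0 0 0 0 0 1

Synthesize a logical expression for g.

g=1 on 3 inputs: (0,1,0,0), (0,1,1,0), (1,1,1,1). Reading each as a conjunction of literals (¬a·b·¬c·¬d, ¬a·b·c·¬d, a·b·c·d) and taking the OR gives the canonical DNF.

g(a, b, c, d) = ((((~a & b) & ~c) & ~d) | (((~a & b) & c) & ~d)) | (((a & b) & c) & d)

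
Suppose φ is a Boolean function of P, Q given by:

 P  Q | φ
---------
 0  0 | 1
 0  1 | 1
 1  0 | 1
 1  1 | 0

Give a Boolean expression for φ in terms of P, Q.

φ is 0 on exactly one input, (1,1), whose minterm is P·Q. So φ is the negation of that single conjunction.

φ(P, Q) = NOT (P AND Q)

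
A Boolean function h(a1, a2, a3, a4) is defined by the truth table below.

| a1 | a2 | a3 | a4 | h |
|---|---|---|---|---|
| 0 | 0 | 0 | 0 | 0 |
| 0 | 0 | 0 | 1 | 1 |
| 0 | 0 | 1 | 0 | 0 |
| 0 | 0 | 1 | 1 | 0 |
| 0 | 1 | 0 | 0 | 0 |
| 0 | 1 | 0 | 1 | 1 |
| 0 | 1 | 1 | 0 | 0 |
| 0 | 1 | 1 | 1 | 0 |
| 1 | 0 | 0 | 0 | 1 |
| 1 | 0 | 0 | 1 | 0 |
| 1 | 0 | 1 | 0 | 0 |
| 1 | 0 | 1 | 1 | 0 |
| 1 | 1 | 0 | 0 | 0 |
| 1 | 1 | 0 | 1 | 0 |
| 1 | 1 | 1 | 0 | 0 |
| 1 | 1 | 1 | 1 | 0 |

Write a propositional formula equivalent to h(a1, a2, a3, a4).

The 1-rows are (0,0,0,1), (0,1,0,1), (1,0,0,0). Each contributes one minterm — ¬a1·¬a2·¬a3·a4; ¬a1·a2·¬a3·a4; a1·¬a2·¬a3·¬a4 — and their disjunction is a sum-of-products form of h.

h(a1, a2, a3, a4) = ((((a1' · a2') · a3') · a4) + (((a1' · a2) · a3') · a4)) + (((a1 · a2') · a3') · a4')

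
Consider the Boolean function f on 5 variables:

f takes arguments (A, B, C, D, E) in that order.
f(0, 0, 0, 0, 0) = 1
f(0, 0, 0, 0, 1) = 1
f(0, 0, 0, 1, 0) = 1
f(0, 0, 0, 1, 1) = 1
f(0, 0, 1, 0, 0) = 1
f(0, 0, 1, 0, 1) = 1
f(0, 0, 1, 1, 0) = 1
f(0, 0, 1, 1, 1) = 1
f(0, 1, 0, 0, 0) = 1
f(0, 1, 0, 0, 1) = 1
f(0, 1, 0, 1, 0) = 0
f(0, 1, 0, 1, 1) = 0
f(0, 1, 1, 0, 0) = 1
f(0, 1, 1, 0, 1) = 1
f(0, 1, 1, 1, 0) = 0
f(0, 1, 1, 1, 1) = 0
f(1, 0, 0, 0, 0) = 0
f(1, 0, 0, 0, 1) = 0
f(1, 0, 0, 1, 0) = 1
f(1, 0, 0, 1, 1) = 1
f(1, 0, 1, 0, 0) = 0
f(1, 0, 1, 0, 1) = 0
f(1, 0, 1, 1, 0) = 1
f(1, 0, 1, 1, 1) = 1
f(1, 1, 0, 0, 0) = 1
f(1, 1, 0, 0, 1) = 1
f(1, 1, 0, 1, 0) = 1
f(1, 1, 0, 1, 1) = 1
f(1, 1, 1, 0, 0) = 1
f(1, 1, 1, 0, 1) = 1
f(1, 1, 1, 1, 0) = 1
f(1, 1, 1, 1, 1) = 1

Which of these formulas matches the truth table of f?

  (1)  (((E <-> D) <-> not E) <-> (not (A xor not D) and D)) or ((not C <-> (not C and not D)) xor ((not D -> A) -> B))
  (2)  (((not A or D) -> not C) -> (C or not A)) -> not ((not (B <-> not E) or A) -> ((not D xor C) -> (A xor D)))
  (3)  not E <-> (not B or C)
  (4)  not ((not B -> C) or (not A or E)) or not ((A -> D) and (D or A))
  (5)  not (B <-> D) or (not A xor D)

(1): at (0,0,0,0,0) it gives 0, but f = 1 — eliminated.
(2): at (0,0,0,0,1) it gives 0, but f = 1 — eliminated.
(3): at (0,0,0,0,1) it gives 0, but f = 1 — eliminated.
(4): at (0,0,0,1,0) it gives 0, but f = 1 — eliminated.
Only (5) survives; checking it on all 32 rows confirms it matches f.

5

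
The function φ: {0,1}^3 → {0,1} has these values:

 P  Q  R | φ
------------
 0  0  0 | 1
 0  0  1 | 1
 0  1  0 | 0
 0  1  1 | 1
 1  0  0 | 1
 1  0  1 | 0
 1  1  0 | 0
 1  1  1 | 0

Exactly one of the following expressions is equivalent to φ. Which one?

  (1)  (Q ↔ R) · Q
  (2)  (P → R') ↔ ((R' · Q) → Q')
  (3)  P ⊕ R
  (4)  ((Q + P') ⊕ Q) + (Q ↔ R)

2

(1) disagrees with φ on (0,0,0) (formula → 0, table → 1); rule it out.
(3) disagrees with φ on (0,0,0) (formula → 0, table → 1); rule it out.
(4) disagrees with φ on (1,1,1) (formula → 1, table → 0); rule it out.
Only (2) survives; checking it on all 8 rows confirms it matches φ.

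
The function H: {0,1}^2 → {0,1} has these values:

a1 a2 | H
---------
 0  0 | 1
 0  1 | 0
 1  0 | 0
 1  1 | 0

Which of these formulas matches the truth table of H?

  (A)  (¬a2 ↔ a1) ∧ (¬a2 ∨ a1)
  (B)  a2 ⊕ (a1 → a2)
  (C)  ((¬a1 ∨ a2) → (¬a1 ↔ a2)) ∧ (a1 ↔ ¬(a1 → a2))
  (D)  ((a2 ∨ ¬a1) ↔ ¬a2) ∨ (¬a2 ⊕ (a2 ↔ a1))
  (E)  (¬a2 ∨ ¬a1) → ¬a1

(A) fails at (0,0): the formula yields 0, H is 1.
(C) fails at (0,0): the formula yields 0, H is 1.
(D) fails at (1,0): the formula yields 1, H is 0.
(E) fails at (0,1): the formula yields 1, H is 0.
Only (B) survives; checking it on all 4 rows confirms it matches H.

B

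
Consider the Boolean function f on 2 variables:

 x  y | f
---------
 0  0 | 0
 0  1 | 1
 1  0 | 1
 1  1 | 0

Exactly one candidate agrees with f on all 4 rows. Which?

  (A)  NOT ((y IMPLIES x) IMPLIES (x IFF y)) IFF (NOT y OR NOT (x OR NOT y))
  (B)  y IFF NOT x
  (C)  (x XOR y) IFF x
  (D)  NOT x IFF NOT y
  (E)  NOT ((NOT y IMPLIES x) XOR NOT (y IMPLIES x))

(A) fails at (0,1): the formula yields 0, f is 1.
(C) fails at (0,0): the formula yields 1, f is 0.
(D) fails at (0,0): the formula yields 1, f is 0.
(E) fails at (0,0): the formula yields 1, f is 0.
Only (B) survives; checking it on all 4 rows confirms it matches f.

B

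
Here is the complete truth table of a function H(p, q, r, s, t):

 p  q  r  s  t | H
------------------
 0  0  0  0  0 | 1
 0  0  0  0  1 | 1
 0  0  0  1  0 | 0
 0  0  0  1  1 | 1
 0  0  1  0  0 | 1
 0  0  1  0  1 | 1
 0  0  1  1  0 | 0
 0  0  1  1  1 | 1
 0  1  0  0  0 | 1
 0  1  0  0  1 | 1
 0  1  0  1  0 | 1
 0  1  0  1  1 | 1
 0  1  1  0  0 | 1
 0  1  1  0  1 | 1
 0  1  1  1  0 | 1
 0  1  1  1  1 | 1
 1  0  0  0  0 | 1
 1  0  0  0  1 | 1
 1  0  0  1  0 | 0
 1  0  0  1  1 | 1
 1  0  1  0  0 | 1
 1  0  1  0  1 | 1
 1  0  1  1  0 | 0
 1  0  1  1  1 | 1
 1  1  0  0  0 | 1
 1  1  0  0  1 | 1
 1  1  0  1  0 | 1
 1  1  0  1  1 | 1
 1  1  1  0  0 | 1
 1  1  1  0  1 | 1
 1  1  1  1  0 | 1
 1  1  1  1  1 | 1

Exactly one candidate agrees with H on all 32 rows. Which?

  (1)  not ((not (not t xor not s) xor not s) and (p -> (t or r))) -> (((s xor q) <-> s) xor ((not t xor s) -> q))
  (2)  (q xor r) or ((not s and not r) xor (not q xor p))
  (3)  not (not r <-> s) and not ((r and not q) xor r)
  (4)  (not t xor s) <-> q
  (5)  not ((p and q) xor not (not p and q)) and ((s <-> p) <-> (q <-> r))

1

(2) fails at (0,0,0,0,0): the formula yields 0, H is 1.
(3) fails at (0,0,0,1,1): the formula yields 0, H is 1.
(4) fails at (0,0,0,0,0): the formula yields 0, H is 1.
(5) fails at (0,0,0,0,0): the formula yields 0, H is 1.
(1) is the remaining candidate, and it agrees with H on all 32 inputs.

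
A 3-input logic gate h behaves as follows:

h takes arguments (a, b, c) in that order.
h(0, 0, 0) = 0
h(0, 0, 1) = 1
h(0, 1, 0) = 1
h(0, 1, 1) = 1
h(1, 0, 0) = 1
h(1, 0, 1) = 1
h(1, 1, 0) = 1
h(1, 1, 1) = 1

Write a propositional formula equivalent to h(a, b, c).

The output is 1 whenever at least one input is 1 — the OR of all inputs.

h(a, b, c) = (a OR b) OR c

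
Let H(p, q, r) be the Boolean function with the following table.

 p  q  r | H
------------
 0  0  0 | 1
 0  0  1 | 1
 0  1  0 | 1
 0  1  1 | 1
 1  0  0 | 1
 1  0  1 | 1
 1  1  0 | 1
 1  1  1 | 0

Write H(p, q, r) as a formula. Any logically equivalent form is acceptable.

H(p, q, r) = NOT ((p AND q) AND r)

The output is 0 only when every input is 1 — NAND of all inputs.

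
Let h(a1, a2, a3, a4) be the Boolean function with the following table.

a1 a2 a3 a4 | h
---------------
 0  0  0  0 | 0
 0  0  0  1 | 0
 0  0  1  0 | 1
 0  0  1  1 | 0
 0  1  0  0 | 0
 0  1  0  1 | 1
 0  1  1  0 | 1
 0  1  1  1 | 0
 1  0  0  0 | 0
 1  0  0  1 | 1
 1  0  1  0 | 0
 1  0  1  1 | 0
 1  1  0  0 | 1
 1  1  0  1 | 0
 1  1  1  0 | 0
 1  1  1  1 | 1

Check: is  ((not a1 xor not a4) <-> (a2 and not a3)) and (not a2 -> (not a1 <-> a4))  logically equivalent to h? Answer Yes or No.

No

Check the formula against h row by row:
  a1=0, a2=0, a3=0, a4=0: formula gives 0, h = 0 ✓
  a1=0, a2=0, a3=0, a4=1: formula gives 0, h = 0 ✓
  a1=0, a2=0, a3=1, a4=0: formula gives 0, but h = 1 ✗
Since they disagree at (0,0,1,0), the expression is not a correct formula for h.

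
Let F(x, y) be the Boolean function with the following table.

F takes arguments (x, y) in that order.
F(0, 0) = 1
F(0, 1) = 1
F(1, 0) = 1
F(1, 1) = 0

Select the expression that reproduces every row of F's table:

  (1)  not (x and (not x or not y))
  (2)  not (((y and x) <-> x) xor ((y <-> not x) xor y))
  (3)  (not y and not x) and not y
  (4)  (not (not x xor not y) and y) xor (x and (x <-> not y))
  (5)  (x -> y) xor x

5

(1): at (1,0) it gives 0, but F = 1 — eliminated.
(2): at (0,0) it gives 0, but F = 1 — eliminated.
(3): at (0,1) it gives 0, but F = 1 — eliminated.
(4): at (0,0) it gives 0, but F = 1 — eliminated.
(5) is the remaining candidate, and it agrees with F on all 4 inputs.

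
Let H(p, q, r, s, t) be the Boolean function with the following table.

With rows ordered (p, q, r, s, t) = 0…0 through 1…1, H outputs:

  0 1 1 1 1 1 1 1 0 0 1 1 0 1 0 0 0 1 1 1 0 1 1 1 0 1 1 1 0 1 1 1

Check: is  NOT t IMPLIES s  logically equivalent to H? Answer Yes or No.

No

Evaluate NOT t IMPLIES s on each row and compare to H:
  p=0, q=0, r=0, s=0, t=0: formula gives 0, H = 0 ✓
  p=0, q=0, r=0, s=0, t=1: formula gives 1, H = 1 ✓
  p=0, q=0, r=0, s=1, t=0: formula gives 1, H = 1 ✓
  p=0, q=0, r=0, s=1, t=1: formula gives 1, H = 1 ✓
  p=0, q=0, r=1, s=0, t=0: formula gives 0, but H = 1 ✗
Row (0,0,1,0,0) is a counterexample, so the formula is not equivalent to H.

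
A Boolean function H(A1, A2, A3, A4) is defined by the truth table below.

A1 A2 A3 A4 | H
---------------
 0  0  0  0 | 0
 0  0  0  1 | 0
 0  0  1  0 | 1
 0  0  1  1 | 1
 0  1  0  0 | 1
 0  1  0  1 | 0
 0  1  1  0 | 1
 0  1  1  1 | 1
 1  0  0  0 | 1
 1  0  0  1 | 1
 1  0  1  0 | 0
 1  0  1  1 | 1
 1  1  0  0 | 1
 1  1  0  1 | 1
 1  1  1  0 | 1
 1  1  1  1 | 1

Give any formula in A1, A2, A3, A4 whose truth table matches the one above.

The 0-rows are (0,0,0,0), (0,0,0,1), (0,1,0,1), (1,0,1,0). Take each as a conjunction (¬A1·¬A2·¬A3·¬A4, ¬A1·¬A2·¬A3·A4, ¬A1·A2·¬A3·A4, A1·¬A2·A3·¬A4), form their disjunction, and complement — that gives a formula that is 1 everywhere H is.

H(A1, A2, A3, A4) = ~((((((~A1 & ~A2) & ~A3) & ~A4) | (((~A1 & ~A2) & ~A3) & A4)) | (((~A1 & A2) & ~A3) & A4)) | (((A1 & ~A2) & A3) & ~A4))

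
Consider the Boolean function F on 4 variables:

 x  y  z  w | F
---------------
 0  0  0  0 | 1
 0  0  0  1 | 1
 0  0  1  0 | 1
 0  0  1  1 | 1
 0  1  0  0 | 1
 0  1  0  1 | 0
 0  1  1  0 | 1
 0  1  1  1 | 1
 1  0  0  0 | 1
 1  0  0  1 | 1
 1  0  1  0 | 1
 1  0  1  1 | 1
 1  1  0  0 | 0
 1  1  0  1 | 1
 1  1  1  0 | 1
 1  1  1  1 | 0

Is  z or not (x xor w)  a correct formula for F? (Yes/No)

Evaluate z or not (x xor w) on each row and compare to F:
  x=0, y=0, z=0, w=0: formula gives 1, F = 1 ✓
  x=0, y=0, z=0, w=1: formula gives 0, but F = 1 ✗
Row (0,0,0,1) is a counterexample, so the formula is not equivalent to F.

No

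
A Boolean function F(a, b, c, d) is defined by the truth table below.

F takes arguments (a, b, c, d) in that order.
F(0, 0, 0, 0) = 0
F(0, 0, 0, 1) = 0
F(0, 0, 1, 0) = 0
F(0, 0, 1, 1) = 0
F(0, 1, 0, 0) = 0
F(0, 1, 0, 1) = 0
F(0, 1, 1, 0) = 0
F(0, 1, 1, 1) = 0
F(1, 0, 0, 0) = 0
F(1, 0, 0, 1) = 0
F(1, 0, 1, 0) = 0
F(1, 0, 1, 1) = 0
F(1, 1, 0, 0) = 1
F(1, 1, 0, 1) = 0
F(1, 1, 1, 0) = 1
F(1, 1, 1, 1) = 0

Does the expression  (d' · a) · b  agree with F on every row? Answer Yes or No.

Check the formula against F row by row:
  a=0, b=0, c=0, d=0: formula gives 0, F = 0 ✓
  a=0, b=0, c=0, d=1: formula gives 0, F = 0 ✓
  a=0, b=0, c=1, d=0: formula gives 0, F = 0 ✓
  a=0, b=0, c=1, d=1: formula gives 0, F = 0 ✓
  … (the remaining 12 rows also agree.)
No disagreement on any input; they are logically equivalent.

Yes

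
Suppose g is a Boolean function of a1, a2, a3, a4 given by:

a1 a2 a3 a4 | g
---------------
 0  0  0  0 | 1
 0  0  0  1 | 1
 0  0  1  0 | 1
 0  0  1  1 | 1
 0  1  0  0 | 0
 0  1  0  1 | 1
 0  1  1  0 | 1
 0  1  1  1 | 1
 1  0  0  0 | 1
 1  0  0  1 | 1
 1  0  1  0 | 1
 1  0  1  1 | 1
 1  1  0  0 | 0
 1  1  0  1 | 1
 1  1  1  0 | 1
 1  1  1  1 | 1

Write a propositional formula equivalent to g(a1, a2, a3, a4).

g(a1, a2, a3, a4) = NOT ((((NOT a1 AND a2) AND NOT a3) AND NOT a4) OR (((a1 AND a2) AND NOT a3) AND NOT a4))

There are just 2 zero rows: (0,1,0,0), (1,1,0,0). Their minterms are ¬a1·a2·¬a3·¬a4, a1·a2·¬a3·¬a4; the OR of those covers precisely the 0-outputs, and negating it yields g.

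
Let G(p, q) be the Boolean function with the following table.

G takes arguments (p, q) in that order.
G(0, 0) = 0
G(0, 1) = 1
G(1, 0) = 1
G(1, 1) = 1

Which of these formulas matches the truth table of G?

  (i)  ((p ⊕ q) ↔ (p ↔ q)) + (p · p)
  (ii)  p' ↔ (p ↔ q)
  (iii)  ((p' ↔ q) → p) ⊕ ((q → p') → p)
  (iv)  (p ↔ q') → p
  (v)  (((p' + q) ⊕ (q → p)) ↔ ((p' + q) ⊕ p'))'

v

(i): at (0,1) it gives 0, but G = 1 — eliminated.
(ii): at (0,0) it gives 1, but G = 0 — eliminated.
(iii): at (0,0) it gives 1, but G = 0 — eliminated.
(iv): at (0,0) it gives 1, but G = 0 — eliminated.
That leaves (v). Evaluating it on every row reproduces the table of G exactly.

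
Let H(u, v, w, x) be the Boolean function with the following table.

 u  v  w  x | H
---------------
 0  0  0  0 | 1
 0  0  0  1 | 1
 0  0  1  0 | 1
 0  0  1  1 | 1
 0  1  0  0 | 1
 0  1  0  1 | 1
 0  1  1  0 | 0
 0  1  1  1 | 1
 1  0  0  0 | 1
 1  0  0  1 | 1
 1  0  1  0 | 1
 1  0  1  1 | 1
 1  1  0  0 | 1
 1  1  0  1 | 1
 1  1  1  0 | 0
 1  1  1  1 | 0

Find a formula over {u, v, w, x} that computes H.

There are just 3 zero rows: (0,1,1,0), (1,1,1,0), (1,1,1,1). Their minterms are ¬u·v·w·¬x, u·v·w·¬x, u·v·w·x; the OR of those covers precisely the 0-outputs, and negating it yields H.

H(u, v, w, x) = (((((u' · v) · w) · x') + (((u · v) · w) · x')) + (((u · v) · w) · x))'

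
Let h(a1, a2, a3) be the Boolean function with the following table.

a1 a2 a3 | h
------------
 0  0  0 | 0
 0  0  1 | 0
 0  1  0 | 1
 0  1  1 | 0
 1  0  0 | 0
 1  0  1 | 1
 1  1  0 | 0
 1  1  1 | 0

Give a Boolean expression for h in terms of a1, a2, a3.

h(a1, a2, a3) = ((not a1 and a2) and not a3) or ((a1 and not a2) and a3)

The 1-rows are (0,1,0), (1,0,1). Each contributes one minterm — ¬a1·a2·¬a3; a1·¬a2·a3 — and their disjunction is a sum-of-products form of h.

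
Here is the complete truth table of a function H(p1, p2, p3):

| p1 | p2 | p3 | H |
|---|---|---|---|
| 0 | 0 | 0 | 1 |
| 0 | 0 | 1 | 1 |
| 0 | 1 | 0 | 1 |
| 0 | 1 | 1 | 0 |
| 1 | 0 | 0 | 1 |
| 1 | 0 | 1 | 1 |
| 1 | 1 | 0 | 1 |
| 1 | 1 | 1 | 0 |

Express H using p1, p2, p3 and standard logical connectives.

H is 0 on only 2 rows — (0,1,1), (1,1,1). Writing each as a minterm (¬p1·p2·p3, p1·p2·p3) and OR-ing them characterizes exactly where H=0, so H is the negation of that disjunction.

H(p1, p2, p3) = ~(((~p1 & p2) & p3) | ((p1 & p2) & p3))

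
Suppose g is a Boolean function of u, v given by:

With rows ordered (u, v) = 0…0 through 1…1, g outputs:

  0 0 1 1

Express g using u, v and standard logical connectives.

g(u, v) = u

The output simply equals u.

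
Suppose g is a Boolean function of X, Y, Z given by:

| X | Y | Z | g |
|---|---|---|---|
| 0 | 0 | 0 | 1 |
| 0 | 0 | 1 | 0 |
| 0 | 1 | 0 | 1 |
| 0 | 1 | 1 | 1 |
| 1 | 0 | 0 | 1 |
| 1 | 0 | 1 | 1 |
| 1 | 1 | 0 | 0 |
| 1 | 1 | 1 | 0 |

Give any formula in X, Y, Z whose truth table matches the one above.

There are just 3 zero rows: (0,0,1), (1,1,0), (1,1,1). Their minterms are ¬X·¬Y·Z, X·Y·¬Z, X·Y·Z; the OR of those covers precisely the 0-outputs, and negating it yields g.

g(X, Y, Z) = ((((X' · Y') · Z) + ((X · Y) · Z')) + ((X · Y) · Z))'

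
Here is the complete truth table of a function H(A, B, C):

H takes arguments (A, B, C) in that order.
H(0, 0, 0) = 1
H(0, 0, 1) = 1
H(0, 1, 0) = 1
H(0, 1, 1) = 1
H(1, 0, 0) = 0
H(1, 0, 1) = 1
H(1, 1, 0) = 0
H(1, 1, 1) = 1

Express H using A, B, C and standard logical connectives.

H(A, B, C) = not (((A and not B) and not C) or ((A and B) and not C))

The 0-rows are (1,0,0), (1,1,0). Take each as a conjunction (A·¬B·¬C, A·B·¬C), form their disjunction, and complement — that gives a formula that is 1 everywhere H is.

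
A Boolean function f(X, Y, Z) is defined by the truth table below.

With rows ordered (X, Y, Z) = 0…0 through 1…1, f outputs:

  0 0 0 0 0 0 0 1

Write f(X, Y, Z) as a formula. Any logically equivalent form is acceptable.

f(X, Y, Z) = (X & Y) & Z

The output is 1 only when every input is 1 — the AND of all inputs.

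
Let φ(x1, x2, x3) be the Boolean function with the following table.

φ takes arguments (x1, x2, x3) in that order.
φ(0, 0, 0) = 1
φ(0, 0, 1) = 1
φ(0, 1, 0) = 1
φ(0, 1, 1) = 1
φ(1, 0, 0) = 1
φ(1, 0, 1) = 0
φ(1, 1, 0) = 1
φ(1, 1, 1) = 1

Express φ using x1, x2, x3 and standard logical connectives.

φ is 0 on exactly one input, (1,0,1), whose minterm is x1·¬x2·x3. So φ is the negation of that single conjunction.

φ(x1, x2, x3) = ((x1 · x2') · x3)'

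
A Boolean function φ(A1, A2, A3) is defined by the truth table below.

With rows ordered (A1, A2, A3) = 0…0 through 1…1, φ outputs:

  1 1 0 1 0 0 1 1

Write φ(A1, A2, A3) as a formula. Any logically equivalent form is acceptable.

The 0-rows are (0,1,0), (1,0,0), (1,0,1). Take each as a conjunction (¬A1·A2·¬A3, A1·¬A2·¬A3, A1·¬A2·A3), form their disjunction, and complement — that gives a formula that is 1 everywhere φ is.

φ(A1, A2, A3) = ¬((((¬A1 ∧ A2) ∧ ¬A3) ∨ ((A1 ∧ ¬A2) ∧ ¬A3)) ∨ ((A1 ∧ ¬A2) ∧ A3))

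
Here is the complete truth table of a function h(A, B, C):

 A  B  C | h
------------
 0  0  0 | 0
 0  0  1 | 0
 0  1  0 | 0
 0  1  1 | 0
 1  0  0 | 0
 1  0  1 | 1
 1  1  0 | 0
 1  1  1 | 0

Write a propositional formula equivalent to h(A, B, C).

h(A, B, C) = (A ∧ ¬B) ∧ C

h is 1 on exactly one input, (1,0,1), whose minterm is A·¬B·C. So h is just that conjunction.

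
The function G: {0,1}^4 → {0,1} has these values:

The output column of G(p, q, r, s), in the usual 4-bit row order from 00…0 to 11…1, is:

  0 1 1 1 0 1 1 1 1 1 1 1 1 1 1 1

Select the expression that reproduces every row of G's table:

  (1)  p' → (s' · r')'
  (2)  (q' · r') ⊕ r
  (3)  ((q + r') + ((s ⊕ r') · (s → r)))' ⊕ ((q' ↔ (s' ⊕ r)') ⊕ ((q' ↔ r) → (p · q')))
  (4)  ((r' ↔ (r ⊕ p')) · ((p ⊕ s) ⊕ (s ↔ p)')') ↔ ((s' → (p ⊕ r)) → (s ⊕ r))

(2): at (0,0,0,0) it gives 1, but G = 0 — eliminated.
(3): at (0,0,0,0) it gives 1, but G = 0 — eliminated.
(4): at (0,0,0,0) it gives 1, but G = 0 — eliminated.
Only (1) survives; checking it on all 16 rows confirms it matches G.

1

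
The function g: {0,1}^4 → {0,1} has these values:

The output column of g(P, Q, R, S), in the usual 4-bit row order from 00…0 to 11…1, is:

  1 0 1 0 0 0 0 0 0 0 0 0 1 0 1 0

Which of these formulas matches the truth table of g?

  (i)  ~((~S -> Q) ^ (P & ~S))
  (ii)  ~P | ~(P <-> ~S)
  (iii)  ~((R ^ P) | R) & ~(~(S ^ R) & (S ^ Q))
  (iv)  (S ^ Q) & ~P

i

(ii): at (0,0,0,1) it gives 1, but g = 0 — eliminated.
(iii): at (0,0,0,1) it gives 1, but g = 0 — eliminated.
(iv): at (0,0,0,0) it gives 0, but g = 1 — eliminated.
Only (i) survives; checking it on all 16 rows confirms it matches g.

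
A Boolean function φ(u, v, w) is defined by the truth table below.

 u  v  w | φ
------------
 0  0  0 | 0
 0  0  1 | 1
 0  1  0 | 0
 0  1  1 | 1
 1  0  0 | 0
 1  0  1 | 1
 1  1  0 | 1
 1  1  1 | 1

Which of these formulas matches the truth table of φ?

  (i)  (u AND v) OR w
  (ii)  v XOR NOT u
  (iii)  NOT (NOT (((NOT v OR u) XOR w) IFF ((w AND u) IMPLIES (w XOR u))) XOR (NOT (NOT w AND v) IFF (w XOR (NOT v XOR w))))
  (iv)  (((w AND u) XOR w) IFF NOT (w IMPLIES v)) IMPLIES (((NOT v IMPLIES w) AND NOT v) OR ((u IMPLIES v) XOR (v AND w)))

i

(ii): at (0,0,0) it gives 1, but φ = 0 — eliminated.
(iii): at (0,1,0) it gives 1, but φ = 0 — eliminated.
(iv): at (0,0,0) it gives 1, but φ = 0 — eliminated.
That leaves (i). Evaluating it on every row reproduces the table of φ exactly.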